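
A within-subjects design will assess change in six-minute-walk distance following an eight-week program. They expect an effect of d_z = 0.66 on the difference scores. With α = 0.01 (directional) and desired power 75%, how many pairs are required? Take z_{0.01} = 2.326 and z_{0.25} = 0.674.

n = 21 pairs

For a paired (one-sample on differences) test: n = ((z_{α} + z_β) / d)².
z_{α} + z_β = 2.326 + 0.674 = 3.000.
n = (3.000 / 0.66)² = 4.545² = 20.66.
Round up.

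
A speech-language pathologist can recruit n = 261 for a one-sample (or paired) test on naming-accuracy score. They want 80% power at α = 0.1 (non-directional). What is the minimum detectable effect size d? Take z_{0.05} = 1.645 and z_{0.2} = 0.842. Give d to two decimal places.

For a single sample (or paired design) of n = 261: d_min = (z_{α/2} + z_β)/√n.
z-sum = 1.645 + 0.842 = 2.487.
d_min = 2.487 / √261 = 2.487 / 16.155 = 0.154.

d_min ≈ 0.15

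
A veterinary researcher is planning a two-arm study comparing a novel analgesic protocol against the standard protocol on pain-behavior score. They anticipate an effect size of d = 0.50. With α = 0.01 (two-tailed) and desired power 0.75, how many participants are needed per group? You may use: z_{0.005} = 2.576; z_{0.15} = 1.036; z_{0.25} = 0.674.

n = 85 per group

For two independent groups with equal n: n = 2·((z_{α/2} + z_β) / d)².
z_{α/2} + z_β = 2.576 + 0.674 = 3.250.
n = 2 × (3.250 / 0.50)² = 2 × 6.500² = 2 × 42.25 = 84.5.
Round up to the next whole participant.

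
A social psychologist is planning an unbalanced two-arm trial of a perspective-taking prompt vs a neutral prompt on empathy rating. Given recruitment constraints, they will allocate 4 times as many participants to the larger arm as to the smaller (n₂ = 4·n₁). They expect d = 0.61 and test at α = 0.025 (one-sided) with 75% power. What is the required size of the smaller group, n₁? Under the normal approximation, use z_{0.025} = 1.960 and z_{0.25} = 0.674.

With allocation ratio k = n₂/n₁ = 4, Var(x̄₁−x̄₂) = σ²(1/n₁ + 1/(k·n₁)) = σ²·(k+1)/(k·n₁).
So n₁ = (1 + 1/k)·((z_{α} + z_β)/d)² = 1.250 × (2.634/0.61)².
n₁ = 1.250 × 18.65 = 23.3.
Round up: n₁ = 24, giving n₂ = 4 × 24 = 96.

n₁ = 24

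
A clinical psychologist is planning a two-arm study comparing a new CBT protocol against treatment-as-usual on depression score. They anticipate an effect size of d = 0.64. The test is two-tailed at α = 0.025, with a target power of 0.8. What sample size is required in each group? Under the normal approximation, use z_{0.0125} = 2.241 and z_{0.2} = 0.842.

n = 47 per group

For two independent groups with equal n: n = 2·((z_{α/2} + z_β) / d)².
z_{α/2} + z_β = 2.241 + 0.842 = 3.083.
n = 2 × (3.083 / 0.64)² = 2 × 4.817² = 2 × 23.21 = 46.4.
Round up to the next whole participant.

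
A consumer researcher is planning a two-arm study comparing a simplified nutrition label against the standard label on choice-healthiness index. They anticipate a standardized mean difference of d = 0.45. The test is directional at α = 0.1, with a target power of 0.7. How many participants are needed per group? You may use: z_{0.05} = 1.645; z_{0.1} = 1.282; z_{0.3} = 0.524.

n = 33 per group

For two independent groups with equal n: n = 2·((z_{α} + z_β) / d)².
z_{α} + z_β = 1.282 + 0.524 = 1.806.
n = 2 × (1.806 / 0.45)² = 2 × 4.013² = 2 × 16.11 = 32.2.
Round up to the next whole participant.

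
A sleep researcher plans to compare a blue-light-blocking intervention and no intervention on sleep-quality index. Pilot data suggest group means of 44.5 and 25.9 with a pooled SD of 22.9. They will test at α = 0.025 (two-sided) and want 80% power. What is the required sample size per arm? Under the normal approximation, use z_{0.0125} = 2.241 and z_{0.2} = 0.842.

Cohen's d = |M₁ − M₂| / SD_pooled = |44.5 − 25.9| / 22.9 = 18.6 / 22.9 = 0.812.
For two independent groups with equal n: n = 2·((z_{α/2} + z_β) / d)².
z_{α/2} + z_β = 2.241 + 0.842 = 3.083.
n = 2 × (3.083 / 0.812)² = 2 × 3.797² = 2 × 14.42 = 28.8.
Round up to the next whole participant.

n = 29 per group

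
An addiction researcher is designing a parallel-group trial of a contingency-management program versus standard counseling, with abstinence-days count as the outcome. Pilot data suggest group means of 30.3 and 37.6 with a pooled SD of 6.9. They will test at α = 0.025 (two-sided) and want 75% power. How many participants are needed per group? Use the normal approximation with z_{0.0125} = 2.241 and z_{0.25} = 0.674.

Cohen's d = |M₁ − M₂| / SD_pooled = |30.3 − 37.6| / 6.9 = 7.3 / 6.9 = 1.058.
For two independent groups with equal n: n = 2·((z_{α/2} + z_β) / d)².
z_{α/2} + z_β = 2.241 + 0.674 = 2.915.
n = 2 × (2.915 / 1.058)² = 2 × 2.755² = 2 × 7.59 = 15.2.
Round up to the next whole participant.

n = 16 per group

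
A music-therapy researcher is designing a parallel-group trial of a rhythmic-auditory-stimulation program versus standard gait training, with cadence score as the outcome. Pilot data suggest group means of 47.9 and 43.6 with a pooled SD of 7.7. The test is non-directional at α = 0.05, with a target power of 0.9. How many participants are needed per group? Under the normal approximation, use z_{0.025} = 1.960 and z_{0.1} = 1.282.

n = 68 per group

Cohen's d = |M₁ − M₂| / SD_pooled = |47.9 − 43.6| / 7.7 = 4.3 / 7.7 = 0.558.
For two independent groups with equal n: n = 2·((z_{α/2} + z_β) / d)².
z_{α/2} + z_β = 1.960 + 1.282 = 3.242.
n = 2 × (3.242 / 0.558)² = 2 × 5.810² = 2 × 33.76 = 67.5.
Round up to the next whole participant.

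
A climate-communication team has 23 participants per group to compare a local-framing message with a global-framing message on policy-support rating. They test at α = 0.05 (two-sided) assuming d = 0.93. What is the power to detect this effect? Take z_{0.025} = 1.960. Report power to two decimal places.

power ≈ 0.88

For two equal groups, power = Φ(d·√(n/2) − z_{α/2}).
d·√(n/2) = 0.93 × √(23/2) = 0.93 × 3.391 = 3.154.
z_β = 3.154 − 1.960 = 1.194.
Power = Φ(1.194) = 0.884.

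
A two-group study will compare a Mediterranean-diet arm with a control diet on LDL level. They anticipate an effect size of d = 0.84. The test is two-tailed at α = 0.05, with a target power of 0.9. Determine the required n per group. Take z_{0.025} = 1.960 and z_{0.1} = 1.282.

n = 30 per group

For two independent groups with equal n: n = 2·((z_{α/2} + z_β) / d)².
z_{α/2} + z_β = 1.960 + 1.282 = 3.242.
n = 2 × (3.242 / 0.84)² = 2 × 3.860² = 2 × 14.90 = 29.8.
Round up to the next whole participant.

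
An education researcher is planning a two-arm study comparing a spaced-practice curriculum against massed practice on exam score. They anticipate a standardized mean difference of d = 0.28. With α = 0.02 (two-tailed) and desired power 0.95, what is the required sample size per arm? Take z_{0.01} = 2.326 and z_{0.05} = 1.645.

For two independent groups with equal n: n = 2·((z_{α/2} + z_β) / d)².
z_{α/2} + z_β = 2.326 + 1.645 = 3.971.
n = 2 × (3.971 / 0.28)² = 2 × 14.182² = 2 × 201.13 = 402.3.
Round up to the next whole participant.

n = 403 per group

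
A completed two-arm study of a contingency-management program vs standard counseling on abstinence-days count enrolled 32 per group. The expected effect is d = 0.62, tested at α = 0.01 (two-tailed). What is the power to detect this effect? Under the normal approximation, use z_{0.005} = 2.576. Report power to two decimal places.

For two equal groups, power = Φ(d·√(n/2) − z_{α/2}).
d·√(n/2) = 0.62 × √(32/2) = 0.62 × 4.000 = 2.480.
z_β = 2.480 − 2.576 = -0.096.
Power = Φ(-0.096) = 0.462.

power ≈ 0.46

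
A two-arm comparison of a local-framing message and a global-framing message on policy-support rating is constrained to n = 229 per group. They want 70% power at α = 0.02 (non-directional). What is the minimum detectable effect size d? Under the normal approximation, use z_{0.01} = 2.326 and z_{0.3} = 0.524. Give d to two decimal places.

For two independent groups of n = 229 each: d_min = (z_{α/2} + z_β)·√(2/n).
z-sum = 2.326 + 0.524 = 2.850.
d_min = 2.850 × √(2/229) = 2.850 × 0.0935 = 0.266.

d_min ≈ 0.27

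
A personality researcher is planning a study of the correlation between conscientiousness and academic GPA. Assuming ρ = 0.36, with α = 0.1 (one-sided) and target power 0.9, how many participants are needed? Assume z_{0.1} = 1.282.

n = 50

Fisher's z: C = ½·ln((1+r)/(1−r)) = ½·ln(2.1250) = 0.3769.
n = ((z_{α} + z_β)/C)² + 3.
(1.282 + 1.282) / 0.3769 = 2.564 / 0.3769 = 6.803.
n = 6.803² + 3 = 46.28 + 3 = 49.3.
Round up.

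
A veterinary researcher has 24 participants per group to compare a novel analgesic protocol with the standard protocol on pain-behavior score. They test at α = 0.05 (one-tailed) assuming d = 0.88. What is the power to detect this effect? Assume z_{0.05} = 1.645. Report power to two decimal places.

For two equal groups, power = Φ(d·√(n/2) − z_{α}).
d·√(n/2) = 0.88 × √(24/2) = 0.88 × 3.464 = 3.048.
z_β = 3.048 − 1.645 = 1.403.
Power = Φ(1.403) = 0.920.

power ≈ 0.92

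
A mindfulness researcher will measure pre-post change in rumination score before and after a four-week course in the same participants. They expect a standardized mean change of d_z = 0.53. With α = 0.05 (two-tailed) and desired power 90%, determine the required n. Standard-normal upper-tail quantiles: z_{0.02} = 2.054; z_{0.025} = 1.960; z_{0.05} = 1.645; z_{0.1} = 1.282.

For a paired (one-sample on differences) test: n = ((z_{α/2} + z_β) / d)².
z_{α/2} + z_β = 1.960 + 1.282 = 3.242.
n = (3.242 / 0.53)² = 6.117² = 37.42.
Round up.

n = 38 pairs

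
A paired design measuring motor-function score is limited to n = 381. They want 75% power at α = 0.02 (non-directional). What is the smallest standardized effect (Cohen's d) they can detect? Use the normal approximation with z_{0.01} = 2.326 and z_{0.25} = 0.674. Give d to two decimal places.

d_min ≈ 0.15

For a single sample (or paired design) of n = 381: d_min = (z_{α/2} + z_β)/√n.
z-sum = 2.326 + 0.674 = 3.000.
d_min = 3.000 / √381 = 3.000 / 19.519 = 0.154.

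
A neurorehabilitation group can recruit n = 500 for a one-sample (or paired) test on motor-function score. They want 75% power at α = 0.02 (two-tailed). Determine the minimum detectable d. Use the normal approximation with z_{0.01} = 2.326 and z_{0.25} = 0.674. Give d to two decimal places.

d_min ≈ 0.13

For a single sample (or paired design) of n = 500: d_min = (z_{α/2} + z_β)/√n.
z-sum = 2.326 + 0.674 = 3.000.
d_min = 3.000 / √500 = 3.000 / 22.361 = 0.134.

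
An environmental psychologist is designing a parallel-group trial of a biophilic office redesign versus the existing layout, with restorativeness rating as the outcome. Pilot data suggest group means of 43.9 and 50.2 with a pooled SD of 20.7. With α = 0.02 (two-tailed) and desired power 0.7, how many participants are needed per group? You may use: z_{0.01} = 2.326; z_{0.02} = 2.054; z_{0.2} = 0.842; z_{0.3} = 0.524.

Cohen's d = |M₁ − M₂| / SD_pooled = |43.9 − 50.2| / 20.7 = 6.3 / 20.7 = 0.304.
For two independent groups with equal n: n = 2·((z_{α/2} + z_β) / d)².
z_{α/2} + z_β = 2.326 + 0.524 = 2.850.
n = 2 × (2.850 / 0.304)² = 2 × 9.375² = 2 × 87.89 = 175.8.
Round up to the next whole participant.

n = 176 per group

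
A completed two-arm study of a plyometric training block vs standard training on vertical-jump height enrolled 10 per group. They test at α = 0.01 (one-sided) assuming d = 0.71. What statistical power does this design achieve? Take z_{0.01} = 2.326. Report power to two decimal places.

For two equal groups, power = Φ(d·√(n/2) − z_{α}).
d·√(n/2) = 0.71 × √(10/2) = 0.71 × 2.236 = 1.588.
z_β = 1.588 − 2.326 = -0.738.
Power = Φ(-0.738) = 0.230.

power ≈ 0.23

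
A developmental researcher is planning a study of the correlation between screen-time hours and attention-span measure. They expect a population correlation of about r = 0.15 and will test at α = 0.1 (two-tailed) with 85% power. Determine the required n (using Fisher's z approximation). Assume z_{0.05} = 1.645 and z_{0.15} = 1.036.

n = 318

Fisher's z: C = ½·ln((1+r)/(1−r)) = ½·ln(1.3529) = 0.1511.
n = ((z_{α/2} + z_β)/C)² + 3.
(1.645 + 1.036) / 0.1511 = 2.681 / 0.1511 = 17.743.
n = 17.743² + 3 = 314.82 + 3 = 317.8.
Round up.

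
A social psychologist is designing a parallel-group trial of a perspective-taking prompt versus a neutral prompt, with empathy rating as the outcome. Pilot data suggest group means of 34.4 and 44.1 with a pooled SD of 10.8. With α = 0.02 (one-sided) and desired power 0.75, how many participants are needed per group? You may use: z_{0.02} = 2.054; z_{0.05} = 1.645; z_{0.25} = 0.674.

n = 19 per group

Cohen's d = |M₁ − M₂| / SD_pooled = |34.4 − 44.1| / 10.8 = 9.7 / 10.8 = 0.898.
For two independent groups with equal n: n = 2·((z_{α} + z_β) / d)².
z_{α} + z_β = 2.054 + 0.674 = 2.728.
n = 2 × (2.728 / 0.898)² = 2 × 3.038² = 2 × 9.23 = 18.5.
Round up to the next whole participant.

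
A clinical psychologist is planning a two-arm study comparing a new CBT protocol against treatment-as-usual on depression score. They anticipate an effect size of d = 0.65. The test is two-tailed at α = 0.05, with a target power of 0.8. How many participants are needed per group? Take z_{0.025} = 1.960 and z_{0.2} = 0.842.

n = 38 per group

For two independent groups with equal n: n = 2·((z_{α/2} + z_β) / d)².
z_{α/2} + z_β = 1.960 + 0.842 = 2.802.
n = 2 × (2.802 / 0.65)² = 2 × 4.311² = 2 × 18.58 = 37.2.
Round up to the next whole participant.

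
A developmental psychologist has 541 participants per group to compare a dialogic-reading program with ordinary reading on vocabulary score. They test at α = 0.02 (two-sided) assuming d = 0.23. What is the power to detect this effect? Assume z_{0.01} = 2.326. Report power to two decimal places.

power ≈ 0.93

For two equal groups, power = Φ(d·√(n/2) − z_{α/2}).
d·√(n/2) = 0.23 × √(541/2) = 0.23 × 16.447 = 3.783.
z_β = 3.783 − 2.326 = 1.457.
Power = Φ(1.457) = 0.927.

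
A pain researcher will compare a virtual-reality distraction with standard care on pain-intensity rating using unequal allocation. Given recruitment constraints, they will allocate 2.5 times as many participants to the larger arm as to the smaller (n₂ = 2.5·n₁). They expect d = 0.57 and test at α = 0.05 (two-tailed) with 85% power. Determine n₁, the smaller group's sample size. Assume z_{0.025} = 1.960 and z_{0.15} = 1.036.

n₁ = 39

With allocation ratio k = n₂/n₁ = 2.5, Var(x̄₁−x̄₂) = σ²(1/n₁ + 1/(k·n₁)) = σ²·(k+1)/(k·n₁).
So n₁ = (1 + 1/k)·((z_{α/2} + z_β)/d)² = 1.400 × (2.996/0.57)².
n₁ = 1.400 × 27.63 = 38.7.
Round up: n₁ = 39, giving n₂ = ⌈2.5 × 39⌉ = ⌈97.5⌉ = 98.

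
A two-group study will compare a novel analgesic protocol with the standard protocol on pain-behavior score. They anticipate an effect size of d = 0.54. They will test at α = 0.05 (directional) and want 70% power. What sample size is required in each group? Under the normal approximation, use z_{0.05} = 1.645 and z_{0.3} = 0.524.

For two independent groups with equal n: n = 2·((z_{α} + z_β) / d)².
z_{α} + z_β = 1.645 + 0.524 = 2.169.
n = 2 × (2.169 / 0.54)² = 2 × 4.017² = 2 × 16.13 = 32.3.
Round up to the next whole participant.

n = 33 per group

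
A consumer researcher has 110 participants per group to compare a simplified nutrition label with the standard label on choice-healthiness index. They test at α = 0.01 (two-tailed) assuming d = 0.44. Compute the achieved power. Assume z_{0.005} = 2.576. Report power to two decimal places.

For two equal groups, power = Φ(d·√(n/2) − z_{α/2}).
d·√(n/2) = 0.44 × √(110/2) = 0.44 × 7.416 = 3.263.
z_β = 3.263 − 2.576 = 0.687.
Power = Φ(0.687) = 0.754.

power ≈ 0.75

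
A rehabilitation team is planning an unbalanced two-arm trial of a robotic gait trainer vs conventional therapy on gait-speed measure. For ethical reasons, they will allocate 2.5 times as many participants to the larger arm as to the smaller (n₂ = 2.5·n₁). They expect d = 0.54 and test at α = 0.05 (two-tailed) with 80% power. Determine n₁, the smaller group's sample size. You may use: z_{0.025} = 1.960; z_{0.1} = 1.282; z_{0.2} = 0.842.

With allocation ratio k = n₂/n₁ = 2.5, Var(x̄₁−x̄₂) = σ²(1/n₁ + 1/(k·n₁)) = σ²·(k+1)/(k·n₁).
So n₁ = (1 + 1/k)·((z_{α/2} + z_β)/d)² = 1.400 × (2.802/0.54)².
n₁ = 1.400 × 26.92 = 37.7.
Round up: n₁ = 38, giving n₂ = 2.5 × 38 = 95.

n₁ = 38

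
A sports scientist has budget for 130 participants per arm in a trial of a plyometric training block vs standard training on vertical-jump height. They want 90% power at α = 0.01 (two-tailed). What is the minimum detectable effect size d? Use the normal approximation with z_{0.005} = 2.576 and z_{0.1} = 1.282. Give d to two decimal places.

For two independent groups of n = 130 each: d_min = (z_{α/2} + z_β)·√(2/n).
z-sum = 2.576 + 1.282 = 3.858.
d_min = 3.858 × √(2/130) = 3.858 × 0.1240 = 0.479.

d_min ≈ 0.48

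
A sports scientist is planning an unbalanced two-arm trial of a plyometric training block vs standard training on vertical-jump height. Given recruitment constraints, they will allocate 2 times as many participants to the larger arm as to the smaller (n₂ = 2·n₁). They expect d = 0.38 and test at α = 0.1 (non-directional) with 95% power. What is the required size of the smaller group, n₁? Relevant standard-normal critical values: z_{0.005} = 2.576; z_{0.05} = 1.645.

With allocation ratio k = n₂/n₁ = 2, Var(x̄₁−x̄₂) = σ²(1/n₁ + 1/(k·n₁)) = σ²·(k+1)/(k·n₁).
So n₁ = (1 + 1/k)·((z_{α/2} + z_β)/d)² = 1.500 × (3.290/0.38)².
n₁ = 1.500 × 74.96 = 112.4.
Round up: n₁ = 113, giving n₂ = 2 × 113 = 226.

n₁ = 113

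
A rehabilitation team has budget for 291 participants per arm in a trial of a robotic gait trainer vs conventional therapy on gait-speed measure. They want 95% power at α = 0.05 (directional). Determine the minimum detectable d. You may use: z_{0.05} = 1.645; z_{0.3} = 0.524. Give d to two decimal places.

d_min ≈ 0.27

For two independent groups of n = 291 each: d_min = (z_{α} + z_β)·√(2/n).
z-sum = 1.645 + 1.645 = 3.290.
d_min = 3.290 × √(2/291) = 3.290 × 0.0829 = 0.273.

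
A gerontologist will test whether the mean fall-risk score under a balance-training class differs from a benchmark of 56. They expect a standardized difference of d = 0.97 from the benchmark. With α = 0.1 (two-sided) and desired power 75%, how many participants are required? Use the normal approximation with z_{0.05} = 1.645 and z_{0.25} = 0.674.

n = 6

For a one-sample test: n = ((z_{α/2} + z_β) / d)².
z_{α/2} + z_β = 1.645 + 0.674 = 2.319.
n = (2.319 / 0.97)² = 2.391² = 5.72.
Round up.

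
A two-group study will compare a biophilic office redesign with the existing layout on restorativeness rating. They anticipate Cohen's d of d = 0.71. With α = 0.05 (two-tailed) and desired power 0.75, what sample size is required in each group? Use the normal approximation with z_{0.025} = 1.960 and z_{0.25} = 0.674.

n = 28 per group

For two independent groups with equal n: n = 2·((z_{α/2} + z_β) / d)².
z_{α/2} + z_β = 1.960 + 0.674 = 2.634.
n = 2 × (2.634 / 0.71)² = 2 × 3.710² = 2 × 13.76 = 27.5.
Round up to the next whole participant.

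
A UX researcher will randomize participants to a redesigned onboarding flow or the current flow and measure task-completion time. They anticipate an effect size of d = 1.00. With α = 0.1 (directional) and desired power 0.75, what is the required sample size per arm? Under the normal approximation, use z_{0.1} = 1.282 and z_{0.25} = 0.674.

For two independent groups with equal n: n = 2·((z_{α} + z_β) / d)².
z_{α} + z_β = 1.282 + 0.674 = 1.956.
n = 2 × (1.956 / 1.00)² = 2 × 1.956² = 2 × 3.83 = 7.7.
Round up to the next whole participant.

n = 8 per group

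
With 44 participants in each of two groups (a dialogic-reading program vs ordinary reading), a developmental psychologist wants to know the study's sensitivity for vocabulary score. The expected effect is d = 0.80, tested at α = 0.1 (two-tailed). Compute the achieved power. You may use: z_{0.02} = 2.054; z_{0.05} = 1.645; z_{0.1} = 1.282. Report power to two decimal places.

power ≈ 0.98

For two equal groups, power = Φ(d·√(n/2) − z_{α/2}).
d·√(n/2) = 0.80 × √(44/2) = 0.80 × 4.690 = 3.752.
z_β = 3.752 − 1.645 = 2.107.
Power = Φ(2.107) = 0.982.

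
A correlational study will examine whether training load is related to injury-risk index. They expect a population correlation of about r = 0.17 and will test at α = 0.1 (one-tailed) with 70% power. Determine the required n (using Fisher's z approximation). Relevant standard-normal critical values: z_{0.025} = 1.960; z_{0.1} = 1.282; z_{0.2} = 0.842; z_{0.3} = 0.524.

n = 114

Fisher's z: C = ½·ln((1+r)/(1−r)) = ½·ln(1.4096) = 0.1717.
n = ((z_{α} + z_β)/C)² + 3.
(1.282 + 0.524) / 0.1717 = 1.806 / 0.1717 = 10.518.
n = 10.518² + 3 = 110.64 + 3 = 113.6.
Round up.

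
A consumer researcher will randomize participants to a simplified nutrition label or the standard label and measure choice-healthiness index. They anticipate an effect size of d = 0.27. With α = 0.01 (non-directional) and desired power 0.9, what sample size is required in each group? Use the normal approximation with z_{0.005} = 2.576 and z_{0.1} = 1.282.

n = 409 per group

For two independent groups with equal n: n = 2·((z_{α/2} + z_β) / d)².
z_{α/2} + z_β = 2.576 + 1.282 = 3.858.
n = 2 × (3.858 / 0.27)² = 2 × 14.289² = 2 × 204.17 = 408.3.
Round up to the next whole participant.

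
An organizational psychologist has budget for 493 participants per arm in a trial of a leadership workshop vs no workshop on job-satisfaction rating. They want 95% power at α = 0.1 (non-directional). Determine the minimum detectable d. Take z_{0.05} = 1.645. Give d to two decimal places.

d_min ≈ 0.21

For two independent groups of n = 493 each: d_min = (z_{α/2} + z_β)·√(2/n).
z-sum = 1.645 + 1.645 = 3.290.
d_min = 3.290 × √(2/493) = 3.290 × 0.0637 = 0.210.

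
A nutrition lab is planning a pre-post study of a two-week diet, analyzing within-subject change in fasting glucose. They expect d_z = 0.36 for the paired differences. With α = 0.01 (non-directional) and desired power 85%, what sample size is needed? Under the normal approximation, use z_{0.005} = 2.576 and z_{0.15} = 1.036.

For a paired (one-sample on differences) test: n = ((z_{α/2} + z_β) / d)².
z_{α/2} + z_β = 2.576 + 1.036 = 3.612.
n = (3.612 / 0.36)² = 10.033² = 100.67.
Round up.

n = 101 pairs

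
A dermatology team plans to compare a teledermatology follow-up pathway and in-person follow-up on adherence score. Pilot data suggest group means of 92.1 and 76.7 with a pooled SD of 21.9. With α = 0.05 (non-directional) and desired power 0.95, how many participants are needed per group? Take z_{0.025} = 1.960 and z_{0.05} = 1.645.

Cohen's d = |M₁ − M₂| / SD_pooled = |92.1 − 76.7| / 21.9 = 15.4 / 21.9 = 0.703.
For two independent groups with equal n: n = 2·((z_{α/2} + z_β) / d)².
z_{α/2} + z_β = 1.960 + 1.645 = 3.605.
n = 2 × (3.605 / 0.703)² = 2 × 5.128² = 2 × 26.30 = 52.6.
Round up to the next whole participant.

n = 53 per group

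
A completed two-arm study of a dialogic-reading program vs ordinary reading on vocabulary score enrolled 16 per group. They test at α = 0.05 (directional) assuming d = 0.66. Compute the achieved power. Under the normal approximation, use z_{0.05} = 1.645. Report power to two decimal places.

For two equal groups, power = Φ(d·√(n/2) − z_{α}).
d·√(n/2) = 0.66 × √(16/2) = 0.66 × 2.828 = 1.867.
z_β = 1.867 − 1.645 = 0.222.
Power = Φ(0.222) = 0.588.

power ≈ 0.59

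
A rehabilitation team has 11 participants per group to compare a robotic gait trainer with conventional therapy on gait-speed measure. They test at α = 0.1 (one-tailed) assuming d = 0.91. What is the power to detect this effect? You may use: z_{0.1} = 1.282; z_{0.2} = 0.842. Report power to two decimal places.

For two equal groups, power = Φ(d·√(n/2) − z_{α}).
d·√(n/2) = 0.91 × √(11/2) = 0.91 × 2.345 = 2.134.
z_β = 2.134 − 1.282 = 0.852.
Power = Φ(0.852) = 0.803.

power ≈ 0.80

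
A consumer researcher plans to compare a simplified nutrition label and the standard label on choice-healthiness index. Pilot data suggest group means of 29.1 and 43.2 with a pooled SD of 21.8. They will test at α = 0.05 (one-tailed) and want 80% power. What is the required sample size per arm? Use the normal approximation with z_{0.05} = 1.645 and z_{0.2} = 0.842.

Cohen's d = |M₁ − M₂| / SD_pooled = |29.1 − 43.2| / 21.8 = 14.1 / 21.8 = 0.647.
For two independent groups with equal n: n = 2·((z_{α} + z_β) / d)².
z_{α} + z_β = 1.645 + 0.842 = 2.487.
n = 2 × (2.487 / 0.647)² = 2 × 3.844² = 2 × 14.78 = 29.6.
Round up to the next whole participant.

n = 30 per group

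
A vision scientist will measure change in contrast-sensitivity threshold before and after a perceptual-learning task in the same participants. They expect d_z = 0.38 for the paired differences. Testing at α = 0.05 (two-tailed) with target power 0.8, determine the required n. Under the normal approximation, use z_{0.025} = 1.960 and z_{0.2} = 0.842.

For a paired (one-sample on differences) test: n = ((z_{α/2} + z_β) / d)².
z_{α/2} + z_β = 1.960 + 0.842 = 2.802.
n = (2.802 / 0.38)² = 7.374² = 54.37.
Round up.

n = 55 pairs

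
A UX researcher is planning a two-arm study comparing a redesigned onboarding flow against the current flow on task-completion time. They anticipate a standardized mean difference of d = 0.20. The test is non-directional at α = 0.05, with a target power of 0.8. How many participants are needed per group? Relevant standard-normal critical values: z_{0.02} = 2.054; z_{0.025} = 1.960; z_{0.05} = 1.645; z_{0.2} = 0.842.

n = 393 per group

For two independent groups with equal n: n = 2·((z_{α/2} + z_β) / d)².
z_{α/2} + z_β = 1.960 + 0.842 = 2.802.
n = 2 × (2.802 / 0.20)² = 2 × 14.010² = 2 × 196.28 = 392.6.
Round up to the next whole participant.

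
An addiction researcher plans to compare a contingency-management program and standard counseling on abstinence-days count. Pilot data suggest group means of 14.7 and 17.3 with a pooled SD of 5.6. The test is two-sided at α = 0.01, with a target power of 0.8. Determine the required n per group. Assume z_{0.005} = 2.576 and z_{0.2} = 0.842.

n = 109 per group

Cohen's d = |M₁ − M₂| / SD_pooled = |14.7 − 17.3| / 5.6 = 2.6 / 5.6 = 0.464.
For two independent groups with equal n: n = 2·((z_{α/2} + z_β) / d)².
z_{α/2} + z_β = 2.576 + 0.842 = 3.418.
n = 2 × (3.418 / 0.464)² = 2 × 7.366² = 2 × 54.26 = 108.5.
Round up to the next whole participant.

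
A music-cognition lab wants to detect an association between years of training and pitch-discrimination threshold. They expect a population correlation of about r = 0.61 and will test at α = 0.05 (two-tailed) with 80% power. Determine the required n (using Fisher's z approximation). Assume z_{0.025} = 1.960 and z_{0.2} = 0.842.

n = 19

Fisher's z: C = ½·ln((1+r)/(1−r)) = ½·ln(4.1282) = 0.7089.
n = ((z_{α/2} + z_β)/C)² + 3.
(1.960 + 0.842) / 0.7089 = 2.802 / 0.7089 = 3.953.
n = 3.953² + 3 = 15.62 + 3 = 18.6.
Round up.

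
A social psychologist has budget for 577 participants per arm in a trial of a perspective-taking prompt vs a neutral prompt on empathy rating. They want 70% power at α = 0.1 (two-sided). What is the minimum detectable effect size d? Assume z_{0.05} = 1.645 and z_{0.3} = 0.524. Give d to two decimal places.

For two independent groups of n = 577 each: d_min = (z_{α/2} + z_β)·√(2/n).
z-sum = 1.645 + 0.524 = 2.169.
d_min = 2.169 × √(2/577) = 2.169 × 0.0589 = 0.128.

d_min ≈ 0.13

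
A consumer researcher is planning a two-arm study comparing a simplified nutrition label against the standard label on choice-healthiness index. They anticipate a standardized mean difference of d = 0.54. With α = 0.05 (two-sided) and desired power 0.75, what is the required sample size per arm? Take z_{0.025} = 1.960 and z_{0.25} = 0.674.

For two independent groups with equal n: n = 2·((z_{α/2} + z_β) / d)².
z_{α/2} + z_β = 1.960 + 0.674 = 2.634.
n = 2 × (2.634 / 0.54)² = 2 × 4.878² = 2 × 23.79 = 47.6.
Round up to the next whole participant.

n = 48 per group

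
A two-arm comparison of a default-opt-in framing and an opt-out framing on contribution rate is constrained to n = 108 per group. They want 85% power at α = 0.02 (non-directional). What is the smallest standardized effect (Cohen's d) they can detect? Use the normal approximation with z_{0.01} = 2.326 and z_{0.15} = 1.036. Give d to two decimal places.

For two independent groups of n = 108 each: d_min = (z_{α/2} + z_β)·√(2/n).
z-sum = 2.326 + 1.036 = 3.362.
d_min = 3.362 × √(2/108) = 3.362 × 0.1361 = 0.458.

d_min ≈ 0.46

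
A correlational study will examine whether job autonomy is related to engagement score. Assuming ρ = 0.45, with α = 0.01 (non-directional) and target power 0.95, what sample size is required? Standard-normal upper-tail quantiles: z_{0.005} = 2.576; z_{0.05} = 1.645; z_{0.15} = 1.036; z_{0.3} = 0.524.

Fisher's z: C = ½·ln((1+r)/(1−r)) = ½·ln(2.6364) = 0.4847.
n = ((z_{α/2} + z_β)/C)² + 3.
(2.576 + 1.645) / 0.4847 = 4.221 / 0.4847 = 8.708.
n = 8.708² + 3 = 75.84 + 3 = 78.8.
Round up.

n = 79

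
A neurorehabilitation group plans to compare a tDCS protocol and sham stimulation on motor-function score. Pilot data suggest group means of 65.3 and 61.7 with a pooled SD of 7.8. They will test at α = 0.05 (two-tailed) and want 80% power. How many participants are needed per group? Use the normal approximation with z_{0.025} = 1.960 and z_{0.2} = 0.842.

Cohen's d = |M₁ − M₂| / SD_pooled = |65.3 − 61.7| / 7.8 = 3.6 / 7.8 = 0.462.
For two independent groups with equal n: n = 2·((z_{α/2} + z_β) / d)².
z_{α/2} + z_β = 1.960 + 0.842 = 2.802.
n = 2 × (2.802 / 0.462)² = 2 × 6.065² = 2 × 36.78 = 73.6.
Round up to the next whole participant.

n = 74 per group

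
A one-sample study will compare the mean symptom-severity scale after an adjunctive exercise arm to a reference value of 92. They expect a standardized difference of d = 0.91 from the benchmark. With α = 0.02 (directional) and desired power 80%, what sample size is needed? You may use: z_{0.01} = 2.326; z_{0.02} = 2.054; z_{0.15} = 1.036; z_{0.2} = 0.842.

For a one-sample test: n = ((z_{α} + z_β) / d)².
z_{α} + z_β = 2.054 + 0.842 = 2.896.
n = (2.896 / 0.91)² = 3.182² = 10.13.
Round up.

n = 11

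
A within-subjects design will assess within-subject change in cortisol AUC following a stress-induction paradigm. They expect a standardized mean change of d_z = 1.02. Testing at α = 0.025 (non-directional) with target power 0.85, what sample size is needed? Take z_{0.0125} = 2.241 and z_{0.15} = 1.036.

For a paired (one-sample on differences) test: n = ((z_{α/2} + z_β) / d)².
z_{α/2} + z_β = 2.241 + 1.036 = 3.277.
n = (3.277 / 1.02)² = 3.213² = 10.32.
Round up.

n = 11 pairs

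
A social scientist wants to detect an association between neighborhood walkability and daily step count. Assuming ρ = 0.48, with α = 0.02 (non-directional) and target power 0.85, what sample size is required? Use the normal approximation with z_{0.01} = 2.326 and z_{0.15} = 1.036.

Fisher's z: C = ½·ln((1+r)/(1−r)) = ½·ln(2.8462) = 0.5230.
n = ((z_{α/2} + z_β)/C)² + 3.
(2.326 + 1.036) / 0.5230 = 3.362 / 0.5230 = 6.428.
n = 6.428² + 3 = 41.32 + 3 = 44.3.
Round up.

n = 45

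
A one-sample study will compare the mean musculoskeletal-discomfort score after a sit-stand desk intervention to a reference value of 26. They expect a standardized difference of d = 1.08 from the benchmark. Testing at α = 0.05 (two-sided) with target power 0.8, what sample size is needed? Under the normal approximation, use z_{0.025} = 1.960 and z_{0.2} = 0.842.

n = 7

For a one-sample test: n = ((z_{α/2} + z_β) / d)².
z_{α/2} + z_β = 1.960 + 0.842 = 2.802.
n = (2.802 / 1.08)² = 2.594² = 6.73.
Round up.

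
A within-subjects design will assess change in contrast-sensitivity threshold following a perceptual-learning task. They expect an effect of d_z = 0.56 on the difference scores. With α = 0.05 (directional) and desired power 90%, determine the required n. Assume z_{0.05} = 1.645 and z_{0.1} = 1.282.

For a paired (one-sample on differences) test: n = ((z_{α} + z_β) / d)².
z_{α} + z_β = 1.645 + 1.282 = 2.927.
n = (2.927 / 0.56)² = 5.227² = 27.32.
Round up.

n = 28 pairs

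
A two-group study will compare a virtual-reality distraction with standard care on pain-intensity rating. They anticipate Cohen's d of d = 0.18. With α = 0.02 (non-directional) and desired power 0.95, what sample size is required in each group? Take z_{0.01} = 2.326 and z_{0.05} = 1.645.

n = 974 per group

For two independent groups with equal n: n = 2·((z_{α/2} + z_β) / d)².
z_{α/2} + z_β = 2.326 + 1.645 = 3.971.
n = 2 × (3.971 / 0.18)² = 2 × 22.061² = 2 × 486.69 = 973.4.
Round up to the next whole participant.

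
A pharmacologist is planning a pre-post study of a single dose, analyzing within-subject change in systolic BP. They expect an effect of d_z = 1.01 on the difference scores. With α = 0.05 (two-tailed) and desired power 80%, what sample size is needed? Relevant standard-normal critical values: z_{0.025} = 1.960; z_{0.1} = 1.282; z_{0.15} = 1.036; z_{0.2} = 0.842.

For a paired (one-sample on differences) test: n = ((z_{α/2} + z_β) / d)².
z_{α/2} + z_β = 1.960 + 0.842 = 2.802.
n = (2.802 / 1.01)² = 2.774² = 7.70.
Round up.

n = 8 pairs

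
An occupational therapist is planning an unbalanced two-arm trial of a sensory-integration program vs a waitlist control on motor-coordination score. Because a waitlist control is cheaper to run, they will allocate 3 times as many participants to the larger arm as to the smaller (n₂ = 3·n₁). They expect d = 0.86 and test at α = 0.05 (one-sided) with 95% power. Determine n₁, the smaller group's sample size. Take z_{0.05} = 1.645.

With allocation ratio k = n₂/n₁ = 3, Var(x̄₁−x̄₂) = σ²(1/n₁ + 1/(k·n₁)) = σ²·(k+1)/(k·n₁).
So n₁ = (1 + 1/k)·((z_{α} + z_β)/d)² = 1.333 × (3.290/0.86)².
n₁ = 1.333 × 14.64 = 19.5.
Round up: n₁ = 20, giving n₂ = 3 × 20 = 60.

n₁ = 20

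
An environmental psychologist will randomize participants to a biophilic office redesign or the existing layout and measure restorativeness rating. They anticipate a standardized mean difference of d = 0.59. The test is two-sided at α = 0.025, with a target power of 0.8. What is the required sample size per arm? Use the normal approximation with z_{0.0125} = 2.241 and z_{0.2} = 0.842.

For two independent groups with equal n: n = 2·((z_{α/2} + z_β) / d)².
z_{α/2} + z_β = 2.241 + 0.842 = 3.083.
n = 2 × (3.083 / 0.59)² = 2 × 5.225² = 2 × 27.31 = 54.6.
Round up to the next whole participant.

n = 55 per group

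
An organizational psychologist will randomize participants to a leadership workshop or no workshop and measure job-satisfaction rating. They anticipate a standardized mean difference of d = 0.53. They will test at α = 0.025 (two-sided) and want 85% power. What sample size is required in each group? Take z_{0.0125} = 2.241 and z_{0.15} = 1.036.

n = 77 per group

For two independent groups with equal n: n = 2·((z_{α/2} + z_β) / d)².
z_{α/2} + z_β = 2.241 + 1.036 = 3.277.
n = 2 × (3.277 / 0.53)² = 2 × 6.183² = 2 × 38.23 = 76.5.
Round up to the next whole participant.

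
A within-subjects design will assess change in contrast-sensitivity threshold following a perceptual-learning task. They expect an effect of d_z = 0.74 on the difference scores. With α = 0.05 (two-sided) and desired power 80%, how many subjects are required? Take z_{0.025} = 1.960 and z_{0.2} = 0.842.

For a paired (one-sample on differences) test: n = ((z_{α/2} + z_β) / d)².
z_{α/2} + z_β = 1.960 + 0.842 = 2.802.
n = (2.802 / 0.74)² = 3.786² = 14.34.
Round up.

n = 15 pairs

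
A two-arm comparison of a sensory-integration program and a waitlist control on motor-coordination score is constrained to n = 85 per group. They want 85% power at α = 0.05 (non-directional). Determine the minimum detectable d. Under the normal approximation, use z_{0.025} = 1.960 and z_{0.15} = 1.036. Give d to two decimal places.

d_min ≈ 0.46

For two independent groups of n = 85 each: d_min = (z_{α/2} + z_β)·√(2/n).
z-sum = 1.960 + 1.036 = 2.996.
d_min = 2.996 × √(2/85) = 2.996 × 0.1534 = 0.460.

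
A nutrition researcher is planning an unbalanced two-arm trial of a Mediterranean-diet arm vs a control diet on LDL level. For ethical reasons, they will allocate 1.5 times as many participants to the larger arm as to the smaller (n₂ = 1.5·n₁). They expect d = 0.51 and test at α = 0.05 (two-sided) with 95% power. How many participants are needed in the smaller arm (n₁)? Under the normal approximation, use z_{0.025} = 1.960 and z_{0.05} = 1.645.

With allocation ratio k = n₂/n₁ = 1.5, Var(x̄₁−x̄₂) = σ²(1/n₁ + 1/(k·n₁)) = σ²·(k+1)/(k·n₁).
So n₁ = (1 + 1/k)·((z_{α/2} + z_β)/d)² = 1.667 × (3.605/0.51)².
n₁ = 1.667 × 49.97 = 83.3.
Round up: n₁ = 84, giving n₂ = 1.5 × 84 = 126.

n₁ = 84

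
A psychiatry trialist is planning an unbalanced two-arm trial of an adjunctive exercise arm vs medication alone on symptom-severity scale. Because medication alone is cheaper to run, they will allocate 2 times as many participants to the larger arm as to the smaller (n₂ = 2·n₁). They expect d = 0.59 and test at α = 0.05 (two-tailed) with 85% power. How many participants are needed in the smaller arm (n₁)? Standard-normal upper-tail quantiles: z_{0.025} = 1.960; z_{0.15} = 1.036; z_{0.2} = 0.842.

n₁ = 39

With allocation ratio k = n₂/n₁ = 2, Var(x̄₁−x̄₂) = σ²(1/n₁ + 1/(k·n₁)) = σ²·(k+1)/(k·n₁).
So n₁ = (1 + 1/k)·((z_{α/2} + z_β)/d)² = 1.500 × (2.996/0.59)².
n₁ = 1.500 × 25.79 = 38.7.
Round up: n₁ = 39, giving n₂ = 2 × 39 = 78.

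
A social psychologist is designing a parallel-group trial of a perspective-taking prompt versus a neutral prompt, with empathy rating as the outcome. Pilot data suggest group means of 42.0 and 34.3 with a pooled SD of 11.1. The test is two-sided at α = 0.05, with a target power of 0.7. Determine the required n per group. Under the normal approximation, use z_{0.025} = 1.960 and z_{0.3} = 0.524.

n = 26 per group

Cohen's d = |M₁ − M₂| / SD_pooled = |42.0 − 34.3| / 11.1 = 7.7 / 11.1 = 0.694.
For two independent groups with equal n: n = 2·((z_{α/2} + z_β) / d)².
z_{α/2} + z_β = 1.960 + 0.524 = 2.484.
n = 2 × (2.484 / 0.694)² = 2 × 3.579² = 2 × 12.81 = 25.6.
Round up to the next whole participant.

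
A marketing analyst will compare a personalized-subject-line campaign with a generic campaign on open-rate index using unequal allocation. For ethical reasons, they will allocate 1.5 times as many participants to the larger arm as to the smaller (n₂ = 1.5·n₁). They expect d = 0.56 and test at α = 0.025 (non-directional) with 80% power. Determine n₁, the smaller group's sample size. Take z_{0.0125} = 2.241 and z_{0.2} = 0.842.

n₁ = 51

With allocation ratio k = n₂/n₁ = 1.5, Var(x̄₁−x̄₂) = σ²(1/n₁ + 1/(k·n₁)) = σ²·(k+1)/(k·n₁).
So n₁ = (1 + 1/k)·((z_{α/2} + z_β)/d)² = 1.667 × (3.083/0.56)².
n₁ = 1.667 × 30.31 = 50.5.
Round up: n₁ = 51, giving n₂ = ⌈1.5 × 51⌉ = ⌈76.5⌉ = 77.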